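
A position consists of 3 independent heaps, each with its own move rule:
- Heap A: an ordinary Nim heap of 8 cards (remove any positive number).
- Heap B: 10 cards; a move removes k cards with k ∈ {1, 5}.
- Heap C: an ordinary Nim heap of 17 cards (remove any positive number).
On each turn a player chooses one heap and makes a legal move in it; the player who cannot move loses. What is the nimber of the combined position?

25

Heap A is a plain Nim heap of size 8, so its Grundy value is 8.
For heap B, compute g(0), g(1), … with moves {1, 5}:
g(0) = mex{} = 0
g(1) = mex{0} = 1
g(2) = mex{1} = 0
g(3) = mex{0} = 1
g(4) = mex{1} = 0
g(5) = mex{0} = 1
g(6) = mex{1} = 0
g(7) = mex{0} = 1
g(8) = mex{1} = 0
g(9) = mex{0} = 1
g(10) = mex{1} = 0
So g(10) = 0.
Heap C is a plain Nim heap of size 17, so its Grundy value is 17.
By the Sprague-Grundy theorem, the Grundy value of a sum of independent games is the XOR of the component values.
Combined value = 8 ⊕ 0 ⊕ 17 = 25.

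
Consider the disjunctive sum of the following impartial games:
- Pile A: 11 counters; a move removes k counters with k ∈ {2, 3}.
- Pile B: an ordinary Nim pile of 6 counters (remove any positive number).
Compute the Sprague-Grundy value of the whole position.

Build the Grundy sequence for pile A with g(k) = mex{g(k−s) : s ∈ {2, 3}, s ≤ k}:
k:     0  1  2  3  4  5  6  7  8  9 10 11
g(k):  0  0  1  1  2  0  0  1  1  2  0  0
So g(11) = 0.
Pile B is a plain Nim pile of size 6, so its Grundy value is 6.
The value of a disjunctive sum is the nim-sum of the parts.
Combined value = 0 ⊕ 6 = 6.

6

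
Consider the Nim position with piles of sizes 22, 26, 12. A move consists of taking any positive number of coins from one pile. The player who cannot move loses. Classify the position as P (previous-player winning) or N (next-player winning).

P-position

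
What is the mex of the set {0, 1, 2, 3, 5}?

4

The values 0, 1, 2, 3 are all present; 4 is the first non-negative integer missing from the set.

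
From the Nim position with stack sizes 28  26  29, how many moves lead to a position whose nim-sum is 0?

Compute the nim-sum pairwise:
28 XOR 26 = 6
6 XOR 29 = 27
The overall nim-sum is X = 27. A stack of size p has a winning move iff p XOR X < p (reduce it to p XOR X).
  28: 28 XOR 27 = 7 < 28 — winning move (to 7).
  26: 26 XOR 27 = 1 < 26 — winning move (to 1).
  29: 29 XOR 27 = 6 < 29 — winning move (to 6).
That gives 3 winning moves.

3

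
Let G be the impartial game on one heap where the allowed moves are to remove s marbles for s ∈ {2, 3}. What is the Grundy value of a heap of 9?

2

Compute g(0), g(1), … for moves {2, 3}:
g(0) = mex{} = 0
g(1) = mex{} = 0
g(2) = mex{0} = 1
g(3) = mex{0} = 1
g(4) = mex{0,1} = 2
g(5) = mex{1} = 0
g(6) = mex{1,2} = 0
g(7) = mex{0,2} = 1
g(8) = mex{0} = 1
g(9) = mex{0,1} = 2
So g(9) = 2.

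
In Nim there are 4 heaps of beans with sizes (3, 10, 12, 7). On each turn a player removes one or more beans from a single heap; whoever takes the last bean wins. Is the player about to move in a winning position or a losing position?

Compute the nim-sum pairwise:
3 ^ 10 = 9
9 ^ 12 = 5
5 ^ 7 = 2
The nim-sum is 2 ≠ 0, so this is an N-position: the player to move can win.

Winning position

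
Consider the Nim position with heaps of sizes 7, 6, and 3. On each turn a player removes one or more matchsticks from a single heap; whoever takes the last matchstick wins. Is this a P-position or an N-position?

N-position

Compute the nim-sum pairwise:
7 XOR 6 = 1
1 XOR 3 = 2
The nim-sum is 2 ≠ 0, so this is an N-position: the player to move can win.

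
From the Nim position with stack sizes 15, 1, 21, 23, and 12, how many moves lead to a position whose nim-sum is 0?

0

Bitwise XOR of the heap sizes:
  01111  (15)
  00001  (1)
  10101  (21)
  10111  (23)
  01100  (12)
  -----
  00000  (0)
The nim-sum is already 0, so every move leaves a nonzero nim-sum — there are no winning moves.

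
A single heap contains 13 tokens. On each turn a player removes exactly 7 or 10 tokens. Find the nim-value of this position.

1

Compute g(0), g(1), … for moves {7, 10}:
g(0) = mex{} = 0
g(1) = mex{} = 0
g(2) = mex{} = 0
g(3) = mex{} = 0
g(4) = mex{} = 0
g(5) = mex{} = 0
g(6) = mex{} = 0
g(7) = mex{0} = 1
g(8) = mex{0} = 1
g(9) = mex{0} = 1
g(10) = mex{0} = 1
g(11) = mex{0} = 1
g(12) = mex{0} = 1
g(13) = mex{0} = 1
So g(13) = 1.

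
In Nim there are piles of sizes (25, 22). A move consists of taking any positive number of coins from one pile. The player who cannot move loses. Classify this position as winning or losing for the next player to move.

Nim-sum: 25 ⊕ 22 = 15.
The nim-sum is 15 ≠ 0, so this is an N-position: the player to move can win.

Winning position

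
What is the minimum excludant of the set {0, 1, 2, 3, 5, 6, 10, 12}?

The values 0, 1, 2, 3 are all present; 4 is the first non-negative integer missing from the set.

4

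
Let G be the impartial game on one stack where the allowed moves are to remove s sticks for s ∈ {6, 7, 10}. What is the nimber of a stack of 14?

2

Grundy values for subtraction set {6, 7, 10}:
g(0) = mex{} = 0
g(1) = mex{} = 0
g(2) = mex{} = 0
g(3) = mex{} = 0
g(4) = mex{} = 0
g(5) = mex{} = 0
g(6) = mex{0} = 1
g(7) = mex{0} = 1
g(8) = mex{0} = 1
g(9) = mex{0} = 1
g(10) = mex{0} = 1
g(11) = mex{0} = 1
g(12) = mex{0,1} = 2
g(13) = mex{0,1} = 2
g(14) = mex{0,1} = 2
So g(14) = 2.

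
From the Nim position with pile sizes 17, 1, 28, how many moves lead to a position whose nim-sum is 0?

1

Bitwise XOR of the heap sizes:
  10001  (17)
  00001  (1)
  11100  (28)
  -----
  01100  (12)
The overall nim-sum is X = 12. A pile of size p has a winning move iff p XOR X < p (reduce it to p XOR X).
  17: 17 XOR 12 = 29 ≥ 17 — no move.
  1: 1 XOR 12 = 13 ≥ 1 — no move.
  28: 28 XOR 12 = 16 < 28 — winning move (to 16).
That gives 1 winning move.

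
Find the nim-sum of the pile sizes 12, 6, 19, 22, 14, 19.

18

Nim-sum: 12 XOR 6 XOR 19 XOR 22 XOR 14 XOR 19 = 18.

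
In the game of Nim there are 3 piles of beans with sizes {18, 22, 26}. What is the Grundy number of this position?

30

Bitwise XOR of the heap sizes:
  10010  (18)
  10110  (22)
  11010  (26)
  -----
  11110  (30)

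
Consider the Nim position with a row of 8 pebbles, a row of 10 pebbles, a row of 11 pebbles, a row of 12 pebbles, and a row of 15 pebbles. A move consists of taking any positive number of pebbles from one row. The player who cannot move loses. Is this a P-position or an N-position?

Bitwise XOR of the heap sizes:
  1000  (8)
  1010  (10)
  1011  (11)
  1100  (12)
  1111  (15)
  ----
  1010  (10)
The nim-sum is 10 ≠ 0, so this is an N-position: the player to move can win.

N-position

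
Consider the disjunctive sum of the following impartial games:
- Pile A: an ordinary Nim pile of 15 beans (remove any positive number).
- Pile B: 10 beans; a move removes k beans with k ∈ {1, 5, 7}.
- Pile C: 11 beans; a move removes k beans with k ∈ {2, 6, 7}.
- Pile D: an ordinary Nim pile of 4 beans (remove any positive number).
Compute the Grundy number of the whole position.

Pile A is a plain Nim pile of size 15, so its Grundy value is 15.
Build the Grundy sequence for pile B with g(k) = mex{g(k−s) : s ∈ {1, 5, 7}, s ≤ k}:
k:     0  1  2  3  4  5  6  7  8  9 10
g(k):  0  1  0  1  0  1  0  1  0  1  0
So g(10) = 0.
Grundy values for pile C (subtraction set {2, 6, 7}):
k:     0  1  2  3  4  5  6  7  8  9 10 11
g(k):  0  0  1  1  0  0  1  1  2  0  3  1
So g(11) = 1.
Pile D is a plain Nim pile of size 4, so its Grundy value is 4.
The value of a disjunctive sum is the nim-sum of the parts.
Combined value = 15 XOR 0 XOR 1 XOR 4 = 10.

10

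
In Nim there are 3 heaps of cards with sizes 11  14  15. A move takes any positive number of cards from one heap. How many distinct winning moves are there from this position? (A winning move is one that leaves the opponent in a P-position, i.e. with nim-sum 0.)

3

Compute the nim-sum pairwise:
11 ⊕ 14 = 5
5 ⊕ 15 = 10
The overall nim-sum is X = 10. A heap of size p has a winning move iff p XOR X < p (reduce it to p XOR X).
  11: 11 XOR 10 = 1 < 11 — winning move (to 1).
  14: 14 XOR 10 = 4 < 14 — winning move (to 4).
  15: 15 XOR 10 = 5 < 15 — winning move (to 5).
That gives 3 winning moves.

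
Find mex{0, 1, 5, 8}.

The values 0, 1 are all present; 2 is the first non-negative integer missing from the set.

2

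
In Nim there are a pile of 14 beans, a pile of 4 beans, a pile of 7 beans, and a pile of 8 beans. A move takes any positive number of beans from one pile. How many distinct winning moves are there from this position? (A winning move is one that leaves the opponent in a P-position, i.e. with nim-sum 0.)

3

Nim-sum: 14 ^ 4 ^ 7 ^ 8 = 5.
The overall nim-sum is X = 5. A pile of size p has a winning move iff p XOR X < p (reduce it to p XOR X).
  14: 14 XOR 5 = 11 < 14 — winning move (to 11).
  4: 4 XOR 5 = 1 < 4 — winning move (to 1).
  7: 7 XOR 5 = 2 < 7 — winning move (to 2).
  8: 8 XOR 5 = 13 ≥ 8 — no move.
That gives 3 winning moves.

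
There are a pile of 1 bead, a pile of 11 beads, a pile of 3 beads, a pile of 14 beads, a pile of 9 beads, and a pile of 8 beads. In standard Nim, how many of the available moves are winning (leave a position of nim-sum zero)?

Nim-sum: 1 ⊕ 11 ⊕ 3 ⊕ 14 ⊕ 9 ⊕ 8 = 6.
The overall nim-sum is X = 6. A pile of size p has a winning move iff p XOR X < p (reduce it to p XOR X).
  1: 1 XOR 6 = 7 ≥ 1 — no move.
  11: 11 XOR 6 = 13 ≥ 11 — no move.
  3: 3 XOR 6 = 5 ≥ 3 — no move.
  14: 14 XOR 6 = 8 < 14 — winning move (to 8).
  9: 9 XOR 6 = 15 ≥ 9 — no move.
  8: 8 XOR 6 = 14 ≥ 8 — no move.
That gives 1 winning move.

1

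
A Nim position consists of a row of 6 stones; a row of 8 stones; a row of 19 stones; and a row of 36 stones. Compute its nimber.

Nim-sum: 6 ^ 8 ^ 19 ^ 36 = 57.

57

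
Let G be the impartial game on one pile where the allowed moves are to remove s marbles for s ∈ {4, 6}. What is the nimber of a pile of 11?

0

Grundy values for subtraction set {4, 6}:
k:     0  1  2  3  4  5  6  7  8  9 10 11
g(k):  0  0  0  0  1  1  1  1  2  2  0  0
So g(11) = 0.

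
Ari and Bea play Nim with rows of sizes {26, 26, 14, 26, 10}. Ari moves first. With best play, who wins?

Ari wins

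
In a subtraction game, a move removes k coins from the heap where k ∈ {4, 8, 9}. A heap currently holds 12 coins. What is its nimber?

3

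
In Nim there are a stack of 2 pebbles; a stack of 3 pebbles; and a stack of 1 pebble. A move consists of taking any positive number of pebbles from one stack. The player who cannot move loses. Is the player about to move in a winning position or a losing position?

Losing position

Write each in binary and XOR column by column:
  10  (2)
  11  (3)
  01  (1)
  --
  00  (0)
The nim-sum is 0, so this is a P-position: the player to move is in a losing position under optimal play.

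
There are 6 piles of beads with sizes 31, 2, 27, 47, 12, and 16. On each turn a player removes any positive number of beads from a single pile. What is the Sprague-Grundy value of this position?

53

Compute the nim-sum pairwise:
31 XOR 2 = 29
29 XOR 27 = 6
6 XOR 47 = 41
41 XOR 12 = 37
37 XOR 16 = 53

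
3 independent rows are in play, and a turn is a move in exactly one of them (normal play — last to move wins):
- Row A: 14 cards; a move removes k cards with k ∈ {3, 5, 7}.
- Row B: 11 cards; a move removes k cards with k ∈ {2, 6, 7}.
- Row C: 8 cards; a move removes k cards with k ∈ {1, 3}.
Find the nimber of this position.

Grundy values for row A (subtraction set {3, 5, 7}):
g(0) = mex{} = 0
g(1) = mex{} = 0
g(2) = mex{} = 0
g(3) = mex{0} = 1
g(4) = mex{0} = 1
g(5) = mex{0} = 1
g(6) = mex{0,1} = 2
g(7) = mex{0,1} = 2
g(8) = mex{0,1} = 2
g(9) = mex{0,1,2} = 3
g(10) = mex{1,2} = 0
g(11) = mex{1,2} = 0
g(12) = mex{1,2,3} = 0
g(13) = mex{0,2} = 1
g(14) = mex{0,2,3} = 1
So g(14) = 1.
Grundy values for row B (subtraction set {2, 6, 7}):
g(0) = mex{} = 0
g(1) = mex{} = 0
g(2) = mex{0} = 1
g(3) = mex{0} = 1
g(4) = mex{1} = 0
g(5) = mex{1} = 0
g(6) = mex{0} = 1
g(7) = mex{0} = 1
g(8) = mex{0,1} = 2
g(9) = mex{1} = 0
g(10) = mex{0,1,2} = 3
g(11) = mex{0} = 1
So g(11) = 1.
For row C, compute g(0), g(1), … with moves {1, 3}:
g(0) = mex{} = 0
g(1) = mex{0} = 1
g(2) = mex{1} = 0
g(3) = mex{0} = 1
g(4) = mex{1} = 0
g(5) = mex{0} = 1
g(6) = mex{1} = 0
g(7) = mex{0} = 1
g(8) = mex{1} = 0
So g(8) = 0.
The value of a disjunctive sum is the nim-sum of the parts.
Combined value = 1 ⊕ 1 ⊕ 0 = 0.

0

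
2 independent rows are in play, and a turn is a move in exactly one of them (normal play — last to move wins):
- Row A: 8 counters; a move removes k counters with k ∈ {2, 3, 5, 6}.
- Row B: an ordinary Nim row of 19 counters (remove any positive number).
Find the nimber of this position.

Grundy values for row A (subtraction set {2, 3, 5, 6}):
g(0) = mex{} = 0
g(1) = mex{} = 0
g(2) = mex{0} = 1
g(3) = mex{0} = 1
g(4) = mex{0,1} = 2
g(5) = mex{0,1} = 2
g(6) = mex{0,1,2} = 3
g(7) = mex{0,1,2} = 3
g(8) = mex{1,2,3} = 0
So g(8) = 0.
Row B is a plain Nim row of size 19, so its Grundy value is 19.
The value of a disjunctive sum is the nim-sum of the parts.
Combined value = 0 ⊕ 19 = 19.

19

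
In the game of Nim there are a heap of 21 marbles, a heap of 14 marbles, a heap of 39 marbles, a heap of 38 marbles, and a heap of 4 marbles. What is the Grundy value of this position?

30

Nim-sum: 21 ⊕ 14 ⊕ 39 ⊕ 38 ⊕ 4 = 30.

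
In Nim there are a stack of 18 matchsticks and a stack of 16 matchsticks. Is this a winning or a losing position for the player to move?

Winning position

Nim-sum: 18 ^ 16 = 2.
The nim-sum is 2 ≠ 0, so this is an N-position: the player to move can win.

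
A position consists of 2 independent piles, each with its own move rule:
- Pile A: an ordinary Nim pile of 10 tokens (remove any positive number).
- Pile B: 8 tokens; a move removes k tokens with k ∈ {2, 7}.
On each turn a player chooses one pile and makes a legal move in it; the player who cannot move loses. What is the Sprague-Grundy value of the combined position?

Pile A is a plain Nim pile of size 10, so its Grundy value is 10.
For pile B, compute g(0), g(1), … with moves {2, 7}:
g(0) = mex{} = 0
g(1) = mex{} = 0
g(2) = mex{0} = 1
g(3) = mex{0} = 1
g(4) = mex{1} = 0
g(5) = mex{1} = 0
g(6) = mex{0} = 1
g(7) = mex{0} = 1
g(8) = mex{0,1} = 2
So g(8) = 2.
By the Sprague-Grundy theorem, the Grundy value of a sum of independent games is the XOR of the component values.
Combined value = 10 XOR 2 = 8.

8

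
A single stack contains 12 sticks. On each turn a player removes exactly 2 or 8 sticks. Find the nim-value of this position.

Grundy values for subtraction set {2, 8}:
k:     0  1  2  3  4  5  6  7  8  9 10 11 12
g(k):  0  0  1  1  0  0  1  1  2  2  0  0  1
So g(12) = 1.

1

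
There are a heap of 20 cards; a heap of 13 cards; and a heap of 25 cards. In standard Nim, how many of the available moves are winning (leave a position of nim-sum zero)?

Write each in binary and XOR column by column:
  10100  (20)
  01101  (13)
  11001  (25)
  -----
  00000  (0)
The nim-sum is already 0, so every move leaves a nonzero nim-sum — there are no winning moves.

0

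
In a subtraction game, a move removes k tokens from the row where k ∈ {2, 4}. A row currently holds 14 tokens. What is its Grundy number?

1

Grundy values for subtraction set {2, 4}:
g(0) = mex{} = 0
g(1) = mex{} = 0
g(2) = mex{0} = 1
g(3) = mex{0} = 1
g(4) = mex{0,1} = 2
g(5) = mex{0,1} = 2
g(6) = mex{1,2} = 0
g(7) = mex{1,2} = 0
g(8) = mex{0,2} = 1
g(9) = mex{0,2} = 1
g(10) = mex{0,1} = 2
g(11) = mex{0,1} = 2
g(12) = mex{1,2} = 0
g(13) = mex{1,2} = 0
g(14) = mex{0,2} = 1
So g(14) = 1.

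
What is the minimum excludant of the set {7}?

0

0 is not in the set, so the mex is 0.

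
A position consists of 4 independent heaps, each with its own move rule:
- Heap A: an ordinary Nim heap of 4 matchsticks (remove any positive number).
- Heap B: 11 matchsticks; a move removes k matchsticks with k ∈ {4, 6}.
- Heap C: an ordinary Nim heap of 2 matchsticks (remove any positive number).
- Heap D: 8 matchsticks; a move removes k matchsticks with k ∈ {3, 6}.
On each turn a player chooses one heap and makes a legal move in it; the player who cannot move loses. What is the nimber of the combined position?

4

Heap A is a plain Nim heap of size 4, so its Grundy value is 4.
Build the Grundy sequence for heap B with g(k) = mex{g(k−s) : s ∈ {4, 6}, s ≤ k}:
g(0) = mex{} = 0
g(1) = mex{} = 0
g(2) = mex{} = 0
g(3) = mex{} = 0
g(4) = mex{0} = 1
g(5) = mex{0} = 1
g(6) = mex{0} = 1
g(7) = mex{0} = 1
g(8) = mex{0,1} = 2
g(9) = mex{0,1} = 2
g(10) = mex{1} = 0
g(11) = mex{1} = 0
So g(11) = 0.
Heap C is a plain Nim heap of size 2, so its Grundy value is 2.
Build the Grundy sequence for heap D with g(k) = mex{g(k−s) : s ∈ {3, 6}, s ≤ k}:
k:     0  1  2  3  4  5  6  7  8
g(k):  0  0  0  1  1  1  2  2  2
So g(8) = 2.
By the Sprague-Grundy theorem, the Grundy value of a sum of independent games is the XOR of the component values.
Combined value = 4 ⊕ 0 ⊕ 2 ⊕ 2 = 4.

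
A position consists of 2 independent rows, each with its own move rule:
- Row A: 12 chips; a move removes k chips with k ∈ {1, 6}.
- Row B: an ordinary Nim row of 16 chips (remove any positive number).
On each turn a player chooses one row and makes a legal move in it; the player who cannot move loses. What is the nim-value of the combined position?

Grundy values for row A (subtraction set {1, 6}):
g(0) = mex{} = 0
g(1) = mex{0} = 1
g(2) = mex{1} = 0
g(3) = mex{0} = 1
g(4) = mex{1} = 0
g(5) = mex{0} = 1
g(6) = mex{0,1} = 2
g(7) = mex{1,2} = 0
g(8) = mex{0} = 1
g(9) = mex{1} = 0
g(10) = mex{0} = 1
g(11) = mex{1} = 0
g(12) = mex{0,2} = 1
So g(12) = 1.
Row B is a plain Nim row of size 16, so its Grundy value is 16.
The value of a disjunctive sum is the nim-sum of the parts.
Combined value = 1 XOR 16 = 17.

17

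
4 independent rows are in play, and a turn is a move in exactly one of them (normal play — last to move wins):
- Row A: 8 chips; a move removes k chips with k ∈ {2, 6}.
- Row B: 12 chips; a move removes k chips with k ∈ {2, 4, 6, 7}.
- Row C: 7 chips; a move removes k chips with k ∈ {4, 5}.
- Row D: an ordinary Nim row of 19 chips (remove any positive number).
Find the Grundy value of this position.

19

Grundy values for row A (subtraction set {2, 6}):
k:     0  1  2  3  4  5  6  7  8
g(k):  0  0  1  1  0  0  1  1  0
So g(8) = 0.
Build the Grundy sequence for row B with g(k) = mex{g(k−s) : s ∈ {2, 4, 6, 7}, s ≤ k}:
k:     0  1  2  3  4  5  6  7  8  9 10 11 12
g(k):  0  0  1  1  2  2  3  3  4  0  0  1  1
So g(12) = 1.
Build the Grundy sequence for row C with g(k) = mex{g(k−s) : s ∈ {4, 5}, s ≤ k}:
g(0) = mex{} = 0
g(1) = mex{} = 0
g(2) = mex{} = 0
g(3) = mex{} = 0
g(4) = mex{0} = 1
g(5) = mex{0} = 1
g(6) = mex{0} = 1
g(7) = mex{0} = 1
So g(7) = 1.
Row D is a plain Nim row of size 19, so its Grundy value is 19.
The value of a disjunctive sum is the nim-sum of the parts.
Combined value = 0 XOR 1 XOR 1 XOR 19 = 19.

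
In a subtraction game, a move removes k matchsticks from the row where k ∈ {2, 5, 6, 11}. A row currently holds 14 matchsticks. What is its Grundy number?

Build the Grundy sequence with g(k) = mex{g(k−s) : s ∈ {2, 5, 6, 11}, s ≤ k}:
g(0) = mex{} = 0
g(1) = mex{} = 0
g(2) = mex{0} = 1
g(3) = mex{0} = 1
g(4) = mex{1} = 0
g(5) = mex{0,1} = 2
g(6) = mex{0} = 1
g(7) = mex{0,1,2} = 3
g(8) = mex{1} = 0
g(9) = mex{0,1,3} = 2
g(10) = mex{0,2} = 1
g(11) = mex{0,1,2} = 3
g(12) = mex{0,1,3} = 2
g(13) = mex{0,1,3} = 2
g(14) = mex{0,1,2} = 3
So g(14) = 3.

3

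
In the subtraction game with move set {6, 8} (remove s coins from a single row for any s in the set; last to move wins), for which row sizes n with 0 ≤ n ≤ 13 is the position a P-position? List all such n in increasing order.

0, 1, 2, 3, 4, 5

Grundy values for subtraction set {6, 8}:
g(0) = mex{} = 0
g(1) = mex{} = 0
g(2) = mex{} = 0
g(3) = mex{} = 0
g(4) = mex{} = 0
g(5) = mex{} = 0
g(6) = mex{0} = 1
g(7) = mex{0} = 1
g(8) = mex{0} = 1
g(9) = mex{0} = 1
g(10) = mex{0} = 1
g(11) = mex{0} = 1
g(12) = mex{0,1} = 2
g(13) = mex{0,1} = 2
The P-positions (g = 0) in 0..13 are 0, 1, 2, 3, 4, 5.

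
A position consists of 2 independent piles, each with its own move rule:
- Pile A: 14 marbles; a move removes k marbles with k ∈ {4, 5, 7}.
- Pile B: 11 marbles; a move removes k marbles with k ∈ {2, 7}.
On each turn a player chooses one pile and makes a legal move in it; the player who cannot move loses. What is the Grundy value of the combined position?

1

Build the Grundy sequence for pile A with g(k) = mex{g(k−s) : s ∈ {4, 5, 7}, s ≤ k}:
k:     0  1  2  3  4  5  6  7  8  9 10 11 12 13 14
g(k):  0  0  0  0  1  1  1  1  2  2  2  0  0  0  0
So g(14) = 0.
Grundy values for pile B (subtraction set {2, 7}):
k:     0  1  2  3  4  5  6  7  8  9 10 11
g(k):  0  0  1  1  0  0  1  1  2  0  0  1
So g(11) = 1.
The value of a disjunctive sum is the nim-sum of the parts.
Combined value = 0 ⊕ 1 = 1.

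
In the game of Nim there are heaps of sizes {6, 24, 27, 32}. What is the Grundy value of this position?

37

Write each in binary and XOR column by column:
  000110  (6)
  011000  (24)
  011011  (27)
  100000  (32)
  ------
  100101  (37)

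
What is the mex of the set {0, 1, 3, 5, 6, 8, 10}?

2

The values 0, 1 are all present; 2 is the first non-negative integer missing from the set.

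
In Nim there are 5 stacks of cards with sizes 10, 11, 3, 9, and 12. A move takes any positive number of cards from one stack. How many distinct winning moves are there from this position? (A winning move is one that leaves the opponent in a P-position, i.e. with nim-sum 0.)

1

Bitwise XOR of the heap sizes:
  1010  (10)
  1011  (11)
  0011  (3)
  1001  (9)
  1100  (12)
  ----
  0111  (7)
The overall nim-sum is X = 7. A stack of size p has a winning move iff p XOR X < p (reduce it to p XOR X).
  10: 10 XOR 7 = 13 ≥ 10 — no move.
  11: 11 XOR 7 = 12 ≥ 11 — no move.
  3: 3 XOR 7 = 4 ≥ 3 — no move.
  9: 9 XOR 7 = 14 ≥ 9 — no move.
  12: 12 XOR 7 = 11 < 12 — winning move (to 11).
That gives 1 winning move.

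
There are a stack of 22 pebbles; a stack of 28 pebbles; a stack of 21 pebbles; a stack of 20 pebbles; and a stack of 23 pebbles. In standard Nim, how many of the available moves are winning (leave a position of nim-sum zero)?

5

Compute the nim-sum pairwise:
22 ⊕ 28 = 10
10 ⊕ 21 = 31
31 ⊕ 20 = 11
11 ⊕ 23 = 28
The overall nim-sum is X = 28. A stack of size p has a winning move iff p XOR X < p (reduce it to p XOR X).
  22: 22 XOR 28 = 10 < 22 — winning move (to 10).
  28: 28 XOR 28 = 0 < 28 — winning move (to 0).
  21: 21 XOR 28 = 9 < 21 — winning move (to 9).
  20: 20 XOR 28 = 8 < 20 — winning move (to 8).
  23: 23 XOR 28 = 11 < 23 — winning move (to 11).
That gives 5 winning moves.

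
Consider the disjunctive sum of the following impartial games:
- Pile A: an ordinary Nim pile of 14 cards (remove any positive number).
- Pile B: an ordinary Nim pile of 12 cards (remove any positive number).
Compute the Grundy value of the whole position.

2

Pile A is a plain Nim pile of size 14, so its Grundy value is 14.
Pile B is a plain Nim pile of size 12, so its Grundy value is 12.
The value of a disjunctive sum is the nim-sum of the parts.
Combined value = 14 XOR 12 = 2.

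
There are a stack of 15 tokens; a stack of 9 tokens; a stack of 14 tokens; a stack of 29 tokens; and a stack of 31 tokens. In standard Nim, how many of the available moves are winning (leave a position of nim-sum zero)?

Compute the nim-sum pairwise:
15 ^ 9 = 6
6 ^ 14 = 8
8 ^ 29 = 21
21 ^ 31 = 10
The overall nim-sum is X = 10. A stack of size p has a winning move iff p XOR X < p (reduce it to p XOR X).
  15: 15 XOR 10 = 5 < 15 — winning move (to 5).
  9: 9 XOR 10 = 3 < 9 — winning move (to 3).
  14: 14 XOR 10 = 4 < 14 — winning move (to 4).
  29: 29 XOR 10 = 23 < 29 — winning move (to 23).
  31: 31 XOR 10 = 21 < 31 — winning move (to 21).
That gives 5 winning moves.

5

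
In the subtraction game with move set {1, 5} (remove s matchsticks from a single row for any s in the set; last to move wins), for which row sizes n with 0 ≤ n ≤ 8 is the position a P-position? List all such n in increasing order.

Compute g(0), g(1), … for moves {1, 5}:
k:     0  1  2  3  4  5  6  7  8
g(k):  0  1  0  1  0  1  0  1  0
The P-positions (g = 0) in 0..8 are 0, 2, 4, 6, 8.

0, 2, 4, 6, 8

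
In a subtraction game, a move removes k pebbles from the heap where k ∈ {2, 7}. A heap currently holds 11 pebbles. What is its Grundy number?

Grundy values for subtraction set {2, 7}:
k:     0  1  2  3  4  5  6  7  8  9 10 11
g(k):  0  0  1  1  0  0  1  1  2  0  0  1
So g(11) = 1.

1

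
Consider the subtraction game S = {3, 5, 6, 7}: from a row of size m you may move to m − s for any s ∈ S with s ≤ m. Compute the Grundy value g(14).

1

Build the Grundy sequence with g(k) = mex{g(k−s) : s ∈ {3, 5, 6, 7}, s ≤ k}:
k:     0  1  2  3  4  5  6  7  8  9 10 11 12 13 14
g(k):  0  0  0  1  1  1  2  2  2  3  0  0  0  1  1
So g(14) = 1.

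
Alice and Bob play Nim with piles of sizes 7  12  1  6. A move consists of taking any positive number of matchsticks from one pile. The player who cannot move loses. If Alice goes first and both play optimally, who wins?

Alice wins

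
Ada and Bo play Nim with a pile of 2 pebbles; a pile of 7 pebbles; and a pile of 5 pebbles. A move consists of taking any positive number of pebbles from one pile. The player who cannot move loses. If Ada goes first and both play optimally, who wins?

Compute the nim-sum pairwise:
2 XOR 7 = 5
5 XOR 5 = 0
The nim-sum is 0, so this is a P-position: the player to move is in a losing position under optimal play; Ada is about to move from it and so loses — Bo wins.

Bo wins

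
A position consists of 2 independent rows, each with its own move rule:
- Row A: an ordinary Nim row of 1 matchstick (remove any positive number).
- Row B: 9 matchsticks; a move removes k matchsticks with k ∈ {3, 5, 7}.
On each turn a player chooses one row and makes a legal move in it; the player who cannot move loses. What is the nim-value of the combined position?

2

Row A is a plain Nim row of size 1, so its Grundy value is 1.
Build the Grundy sequence for row B with g(k) = mex{g(k−s) : s ∈ {3, 5, 7}, s ≤ k}:
k:     0  1  2  3  4  5  6  7  8  9
g(k):  0  0  0  1  1  1  2  2  2  3
So g(9) = 3.
The value of a disjunctive sum is the nim-sum of the parts.
Combined value = 1 ⊕ 3 = 2.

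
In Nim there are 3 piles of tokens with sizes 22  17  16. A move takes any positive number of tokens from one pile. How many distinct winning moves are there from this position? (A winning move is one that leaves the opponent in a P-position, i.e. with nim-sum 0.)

In binary:
  10110  (22)
  10001  (17)
  10000  (16)
  -----
  10111  (23)
The overall nim-sum is X = 23. A pile of size p has a winning move iff p XOR X < p (reduce it to p XOR X).
  22: 22 XOR 23 = 1 < 22 — winning move (to 1).
  17: 17 XOR 23 = 6 < 17 — winning move (to 6).
  16: 16 XOR 23 = 7 < 16 — winning move (to 7).
That gives 3 winning moves.

3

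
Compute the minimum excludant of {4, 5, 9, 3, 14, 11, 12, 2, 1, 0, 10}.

The values 0, 1, 2, 3, 4, 5 are all present; 6 is the first non-negative integer missing from the set.

6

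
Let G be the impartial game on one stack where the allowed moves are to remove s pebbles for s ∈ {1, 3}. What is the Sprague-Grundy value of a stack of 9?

Compute g(0), g(1), … for moves {1, 3}:
k:     0  1  2  3  4  5  6  7  8  9
g(k):  0  1  0  1  0  1  0  1  0  1
So g(9) = 1.

1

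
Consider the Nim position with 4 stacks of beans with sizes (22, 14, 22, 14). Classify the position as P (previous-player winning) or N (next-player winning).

P-position

Compute the nim-sum pairwise:
22 ⊕ 14 = 24
24 ⊕ 22 = 14
14 ⊕ 14 = 0
The nim-sum is 0, so this is a P-position: the player to move is in a losing position under optimal play.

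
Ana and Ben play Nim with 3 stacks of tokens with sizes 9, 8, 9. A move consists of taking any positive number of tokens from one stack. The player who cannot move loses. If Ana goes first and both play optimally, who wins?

Ana wins

Nim-sum: 9 XOR 8 XOR 9 = 8.
The nim-sum is 8 ≠ 0, so this is an N-position: the player to move can win; Ana has a winning move.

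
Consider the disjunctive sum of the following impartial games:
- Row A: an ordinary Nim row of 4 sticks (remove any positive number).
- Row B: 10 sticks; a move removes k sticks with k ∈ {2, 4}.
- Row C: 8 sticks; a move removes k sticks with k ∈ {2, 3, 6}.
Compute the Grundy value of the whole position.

Row A is a plain Nim row of size 4, so its Grundy value is 4.
For row B, compute g(0), g(1), … with moves {2, 4}:
g(0) = mex{} = 0
g(1) = mex{} = 0
g(2) = mex{0} = 1
g(3) = mex{0} = 1
g(4) = mex{0,1} = 2
g(5) = mex{0,1} = 2
g(6) = mex{1,2} = 0
g(7) = mex{1,2} = 0
g(8) = mex{0,2} = 1
g(9) = mex{0,2} = 1
g(10) = mex{0,1} = 2
So g(10) = 2.
Build the Grundy sequence for row C with g(k) = mex{g(k−s) : s ∈ {2, 3, 6}, s ≤ k}:
k:     0  1  2  3  4  5  6  7  8
g(k):  0  0  1  1  2  0  3  1  2
So g(8) = 2.
By the Sprague-Grundy theorem, the Grundy value of a sum of independent games is the XOR of the component values.
Combined value = 4 XOR 2 XOR 2 = 4.

4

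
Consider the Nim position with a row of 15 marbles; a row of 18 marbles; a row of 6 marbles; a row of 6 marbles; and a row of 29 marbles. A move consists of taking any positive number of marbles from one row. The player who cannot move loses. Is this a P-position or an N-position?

P-position

In binary:
  01111  (15)
  10010  (18)
  00110  (6)
  00110  (6)
  11101  (29)
  -----
  00000  (0)
The nim-sum is 0, so this is a P-position: the player to move is in a losing position under optimal play.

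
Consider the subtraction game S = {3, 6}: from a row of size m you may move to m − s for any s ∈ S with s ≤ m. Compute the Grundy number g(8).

2

Grundy values for subtraction set {3, 6}:
g(0) = mex{} = 0
g(1) = mex{} = 0
g(2) = mex{} = 0
g(3) = mex{0} = 1
g(4) = mex{0} = 1
g(5) = mex{0} = 1
g(6) = mex{0,1} = 2
g(7) = mex{0,1} = 2
g(8) = mex{0,1} = 2
So g(8) = 2.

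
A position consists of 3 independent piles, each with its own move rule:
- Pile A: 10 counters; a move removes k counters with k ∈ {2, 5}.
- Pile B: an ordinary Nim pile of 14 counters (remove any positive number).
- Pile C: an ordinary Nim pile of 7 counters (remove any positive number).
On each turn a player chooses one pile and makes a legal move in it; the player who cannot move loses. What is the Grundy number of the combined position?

8

For pile A, compute g(0), g(1), … with moves {2, 5}:
k:     0  1  2  3  4  5  6  7  8  9 10
g(k):  0  0  1  1  0  2  1  0  0  1  1
So g(10) = 1.
Pile B is a plain Nim pile of size 14, so its Grundy value is 14.
Pile C is a plain Nim pile of size 7, so its Grundy value is 7.
The value of a disjunctive sum is the nim-sum of the parts.
Combined value = 1 ⊕ 14 ⊕ 7 = 8.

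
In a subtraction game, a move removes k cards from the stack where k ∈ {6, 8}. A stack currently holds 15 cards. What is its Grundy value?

0

Compute g(0), g(1), … for moves {6, 8}:
k:     0  1  2  3  4  5  6  7  8  9 10 11 12 13 14 15
g(k):  0  0  0  0  0  0  1  1  1  1  1  1  2  2  0  0
So g(15) = 0.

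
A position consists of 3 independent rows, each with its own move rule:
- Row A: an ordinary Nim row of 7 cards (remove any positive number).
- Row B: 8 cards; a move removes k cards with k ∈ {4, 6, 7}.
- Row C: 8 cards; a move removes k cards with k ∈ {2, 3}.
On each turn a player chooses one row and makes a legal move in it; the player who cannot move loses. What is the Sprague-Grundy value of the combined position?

Row A is a plain Nim row of size 7, so its Grundy value is 7.
Grundy values for row B (subtraction set {4, 6, 7}):
g(0) = mex{} = 0
g(1) = mex{} = 0
g(2) = mex{} = 0
g(3) = mex{} = 0
g(4) = mex{0} = 1
g(5) = mex{0} = 1
g(6) = mex{0} = 1
g(7) = mex{0} = 1
g(8) = mex{0,1} = 2
So g(8) = 2.
For row C, compute g(0), g(1), … with moves {2, 3}:
g(0) = mex{} = 0
g(1) = mex{} = 0
g(2) = mex{0} = 1
g(3) = mex{0} = 1
g(4) = mex{0,1} = 2
g(5) = mex{1} = 0
g(6) = mex{1,2} = 0
g(7) = mex{0,2} = 1
g(8) = mex{0} = 1
So g(8) = 1.
The value of a disjunctive sum is the nim-sum of the parts.
Combined value = 7 ⊕ 2 ⊕ 1 = 4.

4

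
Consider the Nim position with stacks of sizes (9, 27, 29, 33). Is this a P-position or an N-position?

N-position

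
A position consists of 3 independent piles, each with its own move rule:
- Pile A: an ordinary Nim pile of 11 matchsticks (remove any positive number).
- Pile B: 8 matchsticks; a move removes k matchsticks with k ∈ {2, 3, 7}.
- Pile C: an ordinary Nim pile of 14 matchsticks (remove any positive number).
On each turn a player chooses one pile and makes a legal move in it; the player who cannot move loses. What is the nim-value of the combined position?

4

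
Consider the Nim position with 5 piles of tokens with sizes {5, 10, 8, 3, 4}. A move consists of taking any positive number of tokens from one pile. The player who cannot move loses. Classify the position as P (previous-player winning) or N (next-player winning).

P-position

In binary:
  0101  (5)
  1010  (10)
  1000  (8)
  0011  (3)
  0100  (4)
  ----
  0000  (0)
The nim-sum is 0, so this is a P-position: the player to move is in a losing position under optimal play.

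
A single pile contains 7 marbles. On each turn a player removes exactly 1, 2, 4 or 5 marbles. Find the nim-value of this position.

Grundy values for subtraction set {1, 2, 4, 5}:
k:     0  1  2  3  4  5  6  7
g(k):  0  1  2  0  1  2  0  1
So g(7) = 1.

1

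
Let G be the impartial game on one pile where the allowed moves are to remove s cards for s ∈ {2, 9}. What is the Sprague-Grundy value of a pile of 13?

1

Build the Grundy sequence with g(k) = mex{g(k−s) : s ∈ {2, 9}, s ≤ k}:
k:     0  1  2  3  4  5  6  7  8  9 10 11 12 13
g(k):  0  0  1  1  0  0  1  1  0  2  1  0  0  1
So g(13) = 1.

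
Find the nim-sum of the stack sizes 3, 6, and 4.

Compute the nim-sum pairwise:
3 ^ 6 = 5
5 ^ 4 = 1

1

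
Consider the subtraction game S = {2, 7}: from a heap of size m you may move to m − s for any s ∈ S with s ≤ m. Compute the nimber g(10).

0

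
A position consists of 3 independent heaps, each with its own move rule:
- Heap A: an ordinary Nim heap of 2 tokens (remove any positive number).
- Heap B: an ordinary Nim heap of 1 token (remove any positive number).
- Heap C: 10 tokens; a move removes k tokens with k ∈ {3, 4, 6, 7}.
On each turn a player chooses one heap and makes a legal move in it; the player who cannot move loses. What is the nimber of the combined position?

3

Heap A is a plain Nim heap of size 2, so its Grundy value is 2.
Heap B is a plain Nim heap of size 1, so its Grundy value is 1.
Build the Grundy sequence for heap C with g(k) = mex{g(k−s) : s ∈ {3, 4, 6, 7}, s ≤ k}:
g(0) = mex{} = 0
g(1) = mex{} = 0
g(2) = mex{} = 0
g(3) = mex{0} = 1
g(4) = mex{0} = 1
g(5) = mex{0} = 1
g(6) = mex{0,1} = 2
g(7) = mex{0,1} = 2
g(8) = mex{0,1} = 2
g(9) = mex{0,1,2} = 3
g(10) = mex{1,2} = 0
So g(10) = 0.
The value of a disjunctive sum is the nim-sum of the parts.
Combined value = 2 XOR 1 XOR 0 = 3.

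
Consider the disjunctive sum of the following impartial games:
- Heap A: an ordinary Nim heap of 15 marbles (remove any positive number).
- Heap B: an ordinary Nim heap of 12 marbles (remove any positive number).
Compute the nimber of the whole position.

3

Heap A is a plain Nim heap of size 15, so its Grundy value is 15.
Heap B is a plain Nim heap of size 12, so its Grundy value is 12.
The value of a disjunctive sum is the nim-sum of the parts.
Combined value = 15 XOR 12 = 3.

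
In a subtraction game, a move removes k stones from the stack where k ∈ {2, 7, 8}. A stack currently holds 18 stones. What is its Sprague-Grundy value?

Compute g(0), g(1), … for moves {2, 7, 8}:
k:     0  1  2  3  4  5  6  7  8  9 10 11 12 13 14 15 16 17 18
g(k):  0  0  1  1  0  0  1  1  2  2  0  3  1  2  0  0  1  1  2
So g(18) = 2.

2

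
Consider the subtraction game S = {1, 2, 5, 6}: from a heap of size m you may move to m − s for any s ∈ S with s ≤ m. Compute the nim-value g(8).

Build the Grundy sequence with g(k) = mex{g(k−s) : s ∈ {1, 2, 5, 6}, s ≤ k}:
g(0) = mex{} = 0
g(1) = mex{0} = 1
g(2) = mex{0,1} = 2
g(3) = mex{1,2} = 0
g(4) = mex{0,2} = 1
g(5) = mex{0,1} = 2
g(6) = mex{0,1,2} = 3
g(7) = mex{1,2,3} = 0
g(8) = mex{0,2,3} = 1
So g(8) = 1.

1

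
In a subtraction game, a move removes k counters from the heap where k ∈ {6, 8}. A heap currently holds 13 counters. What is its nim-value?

Compute g(0), g(1), … for moves {6, 8}:
g(0) = mex{} = 0
g(1) = mex{} = 0
g(2) = mex{} = 0
g(3) = mex{} = 0
g(4) = mex{} = 0
g(5) = mex{} = 0
g(6) = mex{0} = 1
g(7) = mex{0} = 1
g(8) = mex{0} = 1
g(9) = mex{0} = 1
g(10) = mex{0} = 1
g(11) = mex{0} = 1
g(12) = mex{0,1} = 2
g(13) = mex{0,1} = 2
So g(13) = 2.

2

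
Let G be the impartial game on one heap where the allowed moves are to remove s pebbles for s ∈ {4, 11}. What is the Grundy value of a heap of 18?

0

Compute g(0), g(1), … for moves {4, 11}:
k:     0  1  2  3  4  5  6  7  8  9 10 11 12 13 14 15 16 17 18
g(k):  0  0  0  0  1  1  1  1  0  0  0  2  1  1  1  0  0  0  0
So g(18) = 0.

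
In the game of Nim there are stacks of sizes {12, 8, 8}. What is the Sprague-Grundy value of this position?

Compute the nim-sum pairwise:
12 ⊕ 8 = 4
4 ⊕ 8 = 12

12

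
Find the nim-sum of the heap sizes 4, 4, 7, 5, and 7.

Bitwise XOR of the heap sizes:
  100  (4)
  100  (4)
  111  (7)
  101  (5)
  111  (7)
  ---
  101  (5)

5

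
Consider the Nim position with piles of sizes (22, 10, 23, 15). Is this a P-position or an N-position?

N-position

Write each in binary and XOR column by column:
  10110  (22)
  01010  (10)
  10111  (23)
  01111  (15)
  -----
  00100  (4)
The nim-sum is 4 ≠ 0, so this is an N-position: the player to move can win.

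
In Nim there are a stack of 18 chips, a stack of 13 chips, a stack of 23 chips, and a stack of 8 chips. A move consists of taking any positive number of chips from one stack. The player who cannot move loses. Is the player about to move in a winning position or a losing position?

Nim-sum: 18 XOR 13 XOR 23 XOR 8 = 0.
The nim-sum is 0, so this is a P-position: the player to move is in a losing position under optimal play.

Losing position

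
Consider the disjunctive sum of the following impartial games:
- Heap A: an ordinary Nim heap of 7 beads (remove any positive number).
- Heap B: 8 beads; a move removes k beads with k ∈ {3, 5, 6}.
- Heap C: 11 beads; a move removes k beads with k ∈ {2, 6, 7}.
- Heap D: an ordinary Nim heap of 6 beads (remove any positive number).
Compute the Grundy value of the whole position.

Heap A is a plain Nim heap of size 7, so its Grundy value is 7.
Build the Grundy sequence for heap B with g(k) = mex{g(k−s) : s ∈ {3, 5, 6}, s ≤ k}:
k:     0  1  2  3  4  5  6  7  8
g(k):  0  0  0  1  1  1  2  2  2
So g(8) = 2.
Grundy values for heap C (subtraction set {2, 6, 7}):
g(0) = mex{} = 0
g(1) = mex{} = 0
g(2) = mex{0} = 1
g(3) = mex{0} = 1
g(4) = mex{1} = 0
g(5) = mex{1} = 0
g(6) = mex{0} = 1
g(7) = mex{0} = 1
g(8) = mex{0,1} = 2
g(9) = mex{1} = 0
g(10) = mex{0,1,2} = 3
g(11) = mex{0} = 1
So g(11) = 1.
Heap D is a plain Nim heap of size 6, so its Grundy value is 6.
By the Sprague-Grundy theorem, the Grundy value of a sum of independent games is the XOR of the component values.
Combined value = 7 ⊕ 2 ⊕ 1 ⊕ 6 = 2.

2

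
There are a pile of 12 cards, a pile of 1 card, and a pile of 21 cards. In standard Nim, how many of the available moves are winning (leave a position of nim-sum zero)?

1

Nim-sum: 12 ^ 1 ^ 21 = 24.
The overall nim-sum is X = 24. A pile of size p has a winning move iff p XOR X < p (reduce it to p XOR X).
  12: 12 XOR 24 = 20 ≥ 12 — no move.
  1: 1 XOR 24 = 25 ≥ 1 — no move.
  21: 21 XOR 24 = 13 < 21 — winning move (to 13).
That gives 1 winning move.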